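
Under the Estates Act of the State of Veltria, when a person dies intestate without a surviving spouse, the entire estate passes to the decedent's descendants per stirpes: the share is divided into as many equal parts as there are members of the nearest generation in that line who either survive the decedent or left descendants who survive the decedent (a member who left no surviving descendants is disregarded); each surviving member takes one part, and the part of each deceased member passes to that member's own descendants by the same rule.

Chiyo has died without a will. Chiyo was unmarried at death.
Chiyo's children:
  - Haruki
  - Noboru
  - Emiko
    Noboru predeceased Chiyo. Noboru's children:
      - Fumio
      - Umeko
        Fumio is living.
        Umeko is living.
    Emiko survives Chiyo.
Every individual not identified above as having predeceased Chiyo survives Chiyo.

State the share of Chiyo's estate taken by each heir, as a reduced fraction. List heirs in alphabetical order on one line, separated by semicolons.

There is no surviving spouse, so the entire estate passes to Chiyo's descendants per stirpes.
The estate is divided into 3 equal shares of 1/3 among Haruki, Noboru, Emiko.
Haruki is living and takes 1/3.
Noboru predeceased; the 1/3 allotted to Noboru's branch passes to Noboru's issue by representation.
The 1/3 is divided into 2 equal shares of 1/6 among Fumio, Umeko.
Fumio is living and takes 1/6.
Umeko is living and takes 1/6.
Emiko is living and takes 1/3.

Emiko 1/3; Fumio 1/6; Haruki 1/3; Umeko 1/6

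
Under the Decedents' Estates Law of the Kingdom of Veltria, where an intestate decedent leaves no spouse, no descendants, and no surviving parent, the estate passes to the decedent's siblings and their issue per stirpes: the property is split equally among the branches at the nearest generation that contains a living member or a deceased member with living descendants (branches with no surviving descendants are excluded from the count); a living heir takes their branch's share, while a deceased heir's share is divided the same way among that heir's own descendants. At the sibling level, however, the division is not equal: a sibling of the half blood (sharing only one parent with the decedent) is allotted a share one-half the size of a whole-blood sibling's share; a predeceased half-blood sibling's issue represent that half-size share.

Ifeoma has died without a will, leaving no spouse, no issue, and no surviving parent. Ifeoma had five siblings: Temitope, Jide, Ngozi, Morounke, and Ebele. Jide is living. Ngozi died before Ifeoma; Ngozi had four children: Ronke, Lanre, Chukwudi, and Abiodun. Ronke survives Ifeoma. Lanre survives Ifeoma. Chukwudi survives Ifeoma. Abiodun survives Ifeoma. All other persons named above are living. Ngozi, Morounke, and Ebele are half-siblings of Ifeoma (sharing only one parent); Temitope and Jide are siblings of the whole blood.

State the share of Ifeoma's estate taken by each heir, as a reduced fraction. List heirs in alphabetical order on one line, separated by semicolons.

No spouse, descendants, or parent survives, so the estate passes to Ifeoma's siblings per stirpes.
Half-blood siblings count for one-half the weight of whole-blood siblings at the initial division.
Dividing 1 in proportion to weights (total weight 7/2): Temitope (weight 1) → 2/7; Jide (weight 1) → 2/7; Ngozi (weight 1/2) → 1/7; Morounke (weight 1/2) → 1/7; Ebele (weight 1/2) → 1/7.
Temitope is living and takes 2/7.
Jide is living and takes 2/7.
Ngozi predeceased; the 1/7 allotted to Ngozi's branch passes to Ngozi's issue by representation.
The 1/7 is divided into 4 equal shares of 1/28 among Ronke, Lanre, Chukwudi, Abiodun.
Ronke is living and takes 1/28.
Lanre is living and takes 1/28.
Chukwudi is living and takes 1/28.
Abiodun is living and takes 1/28.
Morounke is living and takes 1/7.
Ebele is living and takes 1/7.

Abiodun 1/28; Chukwudi 1/28; Ebele 1/7; Jide 2/7; Lanre 1/28; Morounke 1/7; Ronke 1/28; Temitope 2/7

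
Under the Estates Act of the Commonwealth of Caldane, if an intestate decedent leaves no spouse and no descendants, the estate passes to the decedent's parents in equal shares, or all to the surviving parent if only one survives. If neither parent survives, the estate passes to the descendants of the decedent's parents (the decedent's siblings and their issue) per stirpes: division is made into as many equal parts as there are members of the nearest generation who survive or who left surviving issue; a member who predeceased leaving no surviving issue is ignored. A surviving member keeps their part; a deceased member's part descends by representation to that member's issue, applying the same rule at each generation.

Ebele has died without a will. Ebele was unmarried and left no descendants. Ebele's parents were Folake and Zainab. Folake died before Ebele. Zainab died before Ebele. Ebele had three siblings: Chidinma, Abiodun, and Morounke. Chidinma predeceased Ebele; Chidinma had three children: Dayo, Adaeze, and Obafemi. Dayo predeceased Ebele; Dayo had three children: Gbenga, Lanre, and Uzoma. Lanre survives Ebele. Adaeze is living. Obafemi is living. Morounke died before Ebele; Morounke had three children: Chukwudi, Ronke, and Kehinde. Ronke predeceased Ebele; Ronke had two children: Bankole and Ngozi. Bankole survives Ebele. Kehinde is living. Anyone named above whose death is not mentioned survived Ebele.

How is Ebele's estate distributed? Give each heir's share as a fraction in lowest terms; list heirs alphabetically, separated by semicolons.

Neither parent survives and there are no descendants, so the estate passes to Ebele's siblings and their issue per stirpes.
The estate is divided into 3 equal shares of 1/3 among Chidinma, Abiodun, Morounke.
Chidinma predeceased; the 1/3 allotted to Chidinma's branch passes to Chidinma's issue by representation.
The 1/3 is divided into 3 equal shares of 1/9 among Dayo, Adaeze, Obafemi.
Dayo predeceased; the 1/9 allotted to Dayo's branch passes to Dayo's issue by representation.
The 1/9 is divided into 3 equal shares of 1/27 among Gbenga, Lanre, Uzoma.
Gbenga is living and takes 1/27.
Lanre is living and takes 1/27.
Uzoma is living and takes 1/27.
Adaeze is living and takes 1/9.
Obafemi is living and takes 1/9.
Abiodun is living and takes 1/3.
Morounke predeceased; the 1/3 allotted to Morounke's branch passes to Morounke's issue by representation.
The 1/3 is divided into 3 equal shares of 1/9 among Chukwudi, Ronke, Kehinde.
Chukwudi is living and takes 1/9.
Ronke predeceased; the 1/9 allotted to Ronke's branch passes to Ronke's issue by representation.
The 1/9 is divided into 2 equal shares of 1/18 among Bankole, Ngozi.
Bankole is living and takes 1/18.
Ngozi is living and takes 1/18.
Kehinde is living and takes 1/9.

Abiodun 1/3; Adaeze 1/9; Bankole 1/18; Chukwudi 1/9; Gbenga 1/27; Kehinde 1/9; Lanre 1/27; Ngozi 1/18; Obafemi 1/9; Uzoma 1/27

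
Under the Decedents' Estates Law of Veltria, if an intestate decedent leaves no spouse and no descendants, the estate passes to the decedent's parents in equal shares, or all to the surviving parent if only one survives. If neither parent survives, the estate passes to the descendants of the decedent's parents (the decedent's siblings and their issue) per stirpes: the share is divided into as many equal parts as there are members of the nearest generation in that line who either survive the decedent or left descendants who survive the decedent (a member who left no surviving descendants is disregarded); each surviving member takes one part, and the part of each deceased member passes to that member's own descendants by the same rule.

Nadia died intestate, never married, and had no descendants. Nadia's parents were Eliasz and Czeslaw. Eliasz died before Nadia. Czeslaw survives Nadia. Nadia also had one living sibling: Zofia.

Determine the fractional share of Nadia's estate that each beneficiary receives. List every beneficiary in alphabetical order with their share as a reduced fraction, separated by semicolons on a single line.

Czeslaw 1

Only one parent, Czeslaw, survives, so Czeslaw takes the entire estate. The siblings take nothing because a surviving parent has priority.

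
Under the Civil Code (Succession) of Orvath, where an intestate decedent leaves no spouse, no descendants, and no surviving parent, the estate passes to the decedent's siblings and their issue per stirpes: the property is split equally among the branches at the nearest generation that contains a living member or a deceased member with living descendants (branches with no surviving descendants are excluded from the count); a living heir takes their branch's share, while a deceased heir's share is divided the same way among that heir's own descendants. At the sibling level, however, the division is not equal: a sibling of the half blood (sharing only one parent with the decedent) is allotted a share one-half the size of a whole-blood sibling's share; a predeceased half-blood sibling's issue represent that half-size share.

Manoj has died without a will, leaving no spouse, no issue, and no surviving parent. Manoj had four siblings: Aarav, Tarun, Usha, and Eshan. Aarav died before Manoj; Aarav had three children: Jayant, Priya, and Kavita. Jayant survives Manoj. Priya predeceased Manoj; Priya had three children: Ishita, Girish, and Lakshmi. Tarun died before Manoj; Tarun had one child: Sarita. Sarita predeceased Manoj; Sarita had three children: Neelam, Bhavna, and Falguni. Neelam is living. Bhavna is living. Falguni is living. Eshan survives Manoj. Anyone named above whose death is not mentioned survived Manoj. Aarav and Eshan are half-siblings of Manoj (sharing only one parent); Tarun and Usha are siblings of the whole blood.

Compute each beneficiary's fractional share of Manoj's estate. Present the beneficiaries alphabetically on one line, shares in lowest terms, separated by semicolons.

No spouse, descendants, or parent survives, so the estate passes to Manoj's siblings per stirpes.
Half-blood siblings count for one-half the weight of whole-blood siblings at the initial division.
Dividing 1 in proportion to weights (total weight 3): Aarav (weight 1/2) → 1/6; Tarun (weight 1) → 1/3; Usha (weight 1) → 1/3; Eshan (weight 1/2) → 1/6.
Aarav predeceased; the 1/6 allotted to Aarav's branch passes to Aarav's issue by representation.
The 1/6 is divided into 3 equal shares of 1/18 among Jayant, Priya, Kavita.
Jayant is living and takes 1/18.
Priya predeceased; the 1/18 allotted to Priya's branch passes to Priya's issue by representation.
The 1/18 is divided into 3 equal shares of 1/54 among Ishita, Girish, Lakshmi.
Ishita is living and takes 1/54.
Girish is living and takes 1/54.
Lakshmi is living and takes 1/54.
Kavita is living and takes 1/18.
Tarun predeceased; the 1/3 allotted to Tarun's branch passes to Tarun's issue by representation.
Sarita's line is the sole branch at this level, so the full 1/3 passes to Sarita's issue by representation.
The 1/3 is divided into 3 equal shares of 1/9 among Neelam, Bhavna, Falguni.
Neelam is living and takes 1/9.
Bhavna is living and takes 1/9.
Falguni is living and takes 1/9.
Usha is living and takes 1/3.
Eshan is living and takes 1/6.

Bhavna 1/9; Eshan 1/6; Falguni 1/9; Girish 1/54; Ishita 1/54; Jayant 1/18; Kavita 1/18; Lakshmi 1/54; Neelam 1/9; Usha 1/3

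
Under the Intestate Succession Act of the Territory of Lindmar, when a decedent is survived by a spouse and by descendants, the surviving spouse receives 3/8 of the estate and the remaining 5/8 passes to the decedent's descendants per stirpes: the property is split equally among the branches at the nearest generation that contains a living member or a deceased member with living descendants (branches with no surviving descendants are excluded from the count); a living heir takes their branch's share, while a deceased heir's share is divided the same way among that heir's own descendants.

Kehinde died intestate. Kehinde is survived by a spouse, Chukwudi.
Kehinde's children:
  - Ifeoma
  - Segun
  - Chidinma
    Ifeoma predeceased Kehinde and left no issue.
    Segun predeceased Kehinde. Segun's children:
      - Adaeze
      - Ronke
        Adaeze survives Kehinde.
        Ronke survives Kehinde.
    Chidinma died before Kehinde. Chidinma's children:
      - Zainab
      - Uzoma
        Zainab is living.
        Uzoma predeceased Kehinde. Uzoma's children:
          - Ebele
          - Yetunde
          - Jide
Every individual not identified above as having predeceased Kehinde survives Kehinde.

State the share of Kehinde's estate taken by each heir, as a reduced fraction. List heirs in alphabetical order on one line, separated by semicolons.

Adaeze 5/32; Chukwudi 3/8; Ebele 5/96; Jide 5/96; Ronke 5/32; Yetunde 5/96; Zainab 5/32

Chukwudi, as surviving spouse, takes 3/8.
The remaining 5/8 passes to Kehinde's descendants per stirpes.
Ifeoma left no surviving issue, so that branch lapses and is disregarded.
The 5/8 is divided into 2 equal shares of 5/16 among Segun, Chidinma.
Segun predeceased; the 5/16 allotted to Segun's branch passes to Segun's issue by representation.
The 5/16 is divided into 2 equal shares of 5/32 among Adaeze, Ronke.
Adaeze is living and takes 5/32.
Ronke is living and takes 5/32.
Chidinma predeceased; the 5/16 allotted to Chidinma's branch passes to Chidinma's issue by representation.
The 5/16 is divided into 2 equal shares of 5/32 among Zainab, Uzoma.
Zainab is living and takes 5/32.
Uzoma predeceased; the 5/32 allotted to Uzoma's branch passes to Uzoma's issue by representation.
The 5/32 is divided into 3 equal shares of 5/96 among Ebele, Yetunde, Jide.
Ebele is living and takes 5/96.
Yetunde is living and takes 5/96.
Jide is living and takes 5/96.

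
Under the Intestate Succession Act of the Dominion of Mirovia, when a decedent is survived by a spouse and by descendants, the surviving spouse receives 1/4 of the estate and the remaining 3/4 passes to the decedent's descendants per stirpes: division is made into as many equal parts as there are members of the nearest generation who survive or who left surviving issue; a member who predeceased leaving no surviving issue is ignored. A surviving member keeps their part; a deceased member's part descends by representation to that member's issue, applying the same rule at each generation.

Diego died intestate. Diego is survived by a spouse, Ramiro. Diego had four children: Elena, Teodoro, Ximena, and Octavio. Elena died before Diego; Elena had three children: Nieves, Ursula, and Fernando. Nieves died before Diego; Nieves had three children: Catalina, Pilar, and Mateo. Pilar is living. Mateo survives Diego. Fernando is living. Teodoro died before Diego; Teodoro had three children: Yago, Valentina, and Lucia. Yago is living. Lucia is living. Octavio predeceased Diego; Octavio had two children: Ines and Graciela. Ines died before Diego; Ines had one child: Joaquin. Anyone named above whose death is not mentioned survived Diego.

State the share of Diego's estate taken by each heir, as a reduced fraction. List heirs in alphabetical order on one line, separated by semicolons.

Catalina 1/48; Fernando 1/16; Graciela 3/32; Joaquin 3/32; Lucia 1/16; Mateo 1/48; Pilar 1/48; Ramiro 1/4; Ursula 1/16; Valentina 1/16; Ximena 3/16; Yago 1/16

Ramiro, as surviving spouse, takes 1/4.
The remaining 3/4 passes to Diego's descendants per stirpes.
The 3/4 is divided into 4 equal shares of 3/16 among Elena, Teodoro, Ximena, Octavio.
Elena predeceased; the 3/16 allotted to Elena's branch passes to Elena's issue by representation.
The 3/16 is divided into 3 equal shares of 1/16 among Nieves, Ursula, Fernando.
Nieves predeceased; the 1/16 allotted to Nieves's branch passes to Nieves's issue by representation.
The 1/16 is divided into 3 equal shares of 1/48 among Catalina, Pilar, Mateo.
Catalina is living and takes 1/48.
Pilar is living and takes 1/48.
Mateo is living and takes 1/48.
Ursula is living and takes 1/16.
Fernando is living and takes 1/16.
Teodoro predeceased; the 3/16 allotted to Teodoro's branch passes to Teodoro's issue by representation.
The 3/16 is divided into 3 equal shares of 1/16 among Yago, Valentina, Lucia.
Yago is living and takes 1/16.
Valentina is living and takes 1/16.
Lucia is living and takes 1/16.
Ximena is living and takes 3/16.
Octavio predeceased; the 3/16 allotted to Octavio's branch passes to Octavio's issue by representation.
The 3/16 is divided into 2 equal shares of 3/32 among Ines, Graciela.
Ines predeceased; the 3/32 allotted to Ines's branch passes to Ines's issue by representation.
Joaquin is the sole taker at this level and receives the full 3/32.
Graciela is living and takes 3/32.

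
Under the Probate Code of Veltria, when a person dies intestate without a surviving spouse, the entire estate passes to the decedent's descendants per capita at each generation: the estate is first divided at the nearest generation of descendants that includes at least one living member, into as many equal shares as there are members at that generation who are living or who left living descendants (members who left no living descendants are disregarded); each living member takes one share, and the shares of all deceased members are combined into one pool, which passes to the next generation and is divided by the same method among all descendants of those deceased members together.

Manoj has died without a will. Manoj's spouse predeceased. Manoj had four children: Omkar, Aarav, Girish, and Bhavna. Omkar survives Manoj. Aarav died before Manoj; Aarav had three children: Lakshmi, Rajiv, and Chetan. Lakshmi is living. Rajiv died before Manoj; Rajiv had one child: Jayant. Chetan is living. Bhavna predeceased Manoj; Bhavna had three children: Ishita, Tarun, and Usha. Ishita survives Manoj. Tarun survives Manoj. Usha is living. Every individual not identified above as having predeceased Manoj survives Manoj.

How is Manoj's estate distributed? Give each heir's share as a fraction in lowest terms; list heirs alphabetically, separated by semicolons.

There is no surviving spouse, so the entire estate passes to Manoj's descendants per capita at each generation.
At generation 1 (Omkar, Aarav, Girish, Bhavna) there are 4 shares of (1)/4 = 1/4 each.
Living: Omkar and Girish — each takes 1/4.
Deceased: Aarav and Bhavna. Their combined 1/2 is pooled and carried to generation 2.
At generation 2 (Lakshmi, Rajiv, Chetan, Ishita, Tarun, Usha) there are 6 shares of (1/2)/6 = 1/12 each.
Living: Lakshmi, Chetan, Ishita, Tarun, and Usha — each takes 1/12.
Deceased: Rajiv. That 1/12 share is carried to generation 3.
At generation 3 (Jayant) there are 1 shares of (1/12)/1 = 1/12 each.
Living: Jayant — each takes 1/12.

Chetan 1/12; Girish 1/4; Ishita 1/12; Jayant 1/12; Lakshmi 1/12; Omkar 1/4; Tarun 1/12; Usha 1/12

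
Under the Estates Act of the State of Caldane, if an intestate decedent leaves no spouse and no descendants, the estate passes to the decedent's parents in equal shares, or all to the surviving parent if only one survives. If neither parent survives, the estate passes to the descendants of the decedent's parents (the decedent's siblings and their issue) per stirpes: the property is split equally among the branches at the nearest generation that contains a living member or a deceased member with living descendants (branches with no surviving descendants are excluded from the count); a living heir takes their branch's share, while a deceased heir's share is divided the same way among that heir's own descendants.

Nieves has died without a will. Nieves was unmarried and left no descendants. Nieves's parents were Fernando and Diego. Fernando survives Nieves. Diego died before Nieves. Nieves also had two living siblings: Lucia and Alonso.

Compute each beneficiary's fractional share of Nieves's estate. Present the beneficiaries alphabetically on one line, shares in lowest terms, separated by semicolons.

Fernando 1

Only one parent, Fernando, survives, so Fernando takes the entire estate. The siblings take nothing because a surviving parent has priority.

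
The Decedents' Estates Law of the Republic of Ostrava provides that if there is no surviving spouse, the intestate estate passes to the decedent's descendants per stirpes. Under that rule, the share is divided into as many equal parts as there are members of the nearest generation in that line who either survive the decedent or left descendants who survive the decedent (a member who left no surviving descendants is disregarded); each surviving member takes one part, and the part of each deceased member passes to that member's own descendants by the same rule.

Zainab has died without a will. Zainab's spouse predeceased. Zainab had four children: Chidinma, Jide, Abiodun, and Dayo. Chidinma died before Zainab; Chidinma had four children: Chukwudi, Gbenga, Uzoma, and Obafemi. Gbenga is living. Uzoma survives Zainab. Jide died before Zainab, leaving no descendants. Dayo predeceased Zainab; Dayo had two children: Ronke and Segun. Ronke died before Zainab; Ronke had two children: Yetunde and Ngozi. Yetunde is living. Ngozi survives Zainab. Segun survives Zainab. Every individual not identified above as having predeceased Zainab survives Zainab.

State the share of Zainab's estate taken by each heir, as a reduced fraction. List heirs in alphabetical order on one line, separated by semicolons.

There is no surviving spouse, so the entire estate passes to Zainab's descendants per stirpes.
Jide left no surviving issue, so that branch lapses and is disregarded.
The estate is divided into 3 equal shares of 1/3 among Chidinma, Abiodun, Dayo.
Chidinma predeceased; the 1/3 allotted to Chidinma's branch passes to Chidinma's issue by representation.
The 1/3 is divided into 4 equal shares of 1/12 among Chukwudi, Gbenga, Uzoma, Obafemi.
Chukwudi is living and takes 1/12.
Gbenga is living and takes 1/12.
Uzoma is living and takes 1/12.
Obafemi is living and takes 1/12.
Abiodun is living and takes 1/3.
Dayo predeceased; the 1/3 allotted to Dayo's branch passes to Dayo's issue by representation.
The 1/3 is divided into 2 equal shares of 1/6 among Ronke, Segun.
Ronke predeceased; the 1/6 allotted to Ronke's branch passes to Ronke's issue by representation.
The 1/6 is divided into 2 equal shares of 1/12 among Yetunde, Ngozi.
Yetunde is living and takes 1/12.
Ngozi is living and takes 1/12.
Segun is living and takes 1/6.

Abiodun 1/3; Chukwudi 1/12; Gbenga 1/12; Ngozi 1/12; Obafemi 1/12; Segun 1/6; Uzoma 1/12; Yetunde 1/12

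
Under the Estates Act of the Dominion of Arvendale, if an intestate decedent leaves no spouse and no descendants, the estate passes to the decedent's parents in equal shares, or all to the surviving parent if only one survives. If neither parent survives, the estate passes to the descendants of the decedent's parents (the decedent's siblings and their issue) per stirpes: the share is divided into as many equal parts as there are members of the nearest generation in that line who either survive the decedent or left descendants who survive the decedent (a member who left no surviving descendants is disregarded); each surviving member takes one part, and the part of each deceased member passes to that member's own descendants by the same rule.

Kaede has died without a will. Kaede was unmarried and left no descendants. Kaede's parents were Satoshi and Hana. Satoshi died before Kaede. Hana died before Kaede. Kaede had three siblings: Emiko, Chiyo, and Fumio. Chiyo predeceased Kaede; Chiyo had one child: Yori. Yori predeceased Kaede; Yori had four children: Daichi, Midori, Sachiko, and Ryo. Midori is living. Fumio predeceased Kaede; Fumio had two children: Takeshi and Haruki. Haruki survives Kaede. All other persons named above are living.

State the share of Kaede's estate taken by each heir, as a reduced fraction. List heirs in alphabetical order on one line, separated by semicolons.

Neither parent survives and there are no descendants, so the estate passes to Kaede's siblings and their issue per stirpes.
The estate is divided into 3 equal shares of 1/3 among Emiko, Chiyo, Fumio.
Emiko is living and takes 1/3.
Chiyo predeceased; the 1/3 allotted to Chiyo's branch passes to Chiyo's issue by representation.
Yori's line is the sole branch at this level, so the full 1/3 passes to Yori's issue by representation.
The 1/3 is divided into 4 equal shares of 1/12 among Daichi, Midori, Sachiko, Ryo.
Daichi is living and takes 1/12.
Midori is living and takes 1/12.
Sachiko is living and takes 1/12.
Ryo is living and takes 1/12.
Fumio predeceased; the 1/3 allotted to Fumio's branch passes to Fumio's issue by representation.
The 1/3 is divided into 2 equal shares of 1/6 among Takeshi, Haruki.
Takeshi is living and takes 1/6.
Haruki is living and takes 1/6.

Daichi 1/12; Emiko 1/3; Haruki 1/6; Midori 1/12; Ryo 1/12; Sachiko 1/12; Takeshi 1/6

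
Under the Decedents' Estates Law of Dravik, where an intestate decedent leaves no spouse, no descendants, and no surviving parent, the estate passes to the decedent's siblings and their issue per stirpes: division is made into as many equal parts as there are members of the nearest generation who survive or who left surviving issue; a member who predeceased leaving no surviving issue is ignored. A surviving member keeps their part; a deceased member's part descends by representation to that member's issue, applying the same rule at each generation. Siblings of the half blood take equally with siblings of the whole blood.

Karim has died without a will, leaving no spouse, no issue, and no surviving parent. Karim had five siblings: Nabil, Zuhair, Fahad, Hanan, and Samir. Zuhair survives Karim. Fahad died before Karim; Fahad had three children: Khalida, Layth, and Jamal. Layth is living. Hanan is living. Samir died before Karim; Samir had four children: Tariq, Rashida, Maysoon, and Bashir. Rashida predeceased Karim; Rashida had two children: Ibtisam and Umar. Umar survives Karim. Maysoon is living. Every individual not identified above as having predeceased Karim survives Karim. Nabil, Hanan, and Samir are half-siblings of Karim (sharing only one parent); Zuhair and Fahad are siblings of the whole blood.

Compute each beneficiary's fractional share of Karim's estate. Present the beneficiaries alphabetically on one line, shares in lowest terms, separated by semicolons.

No spouse, descendants, or parent survives, so the estate passes to Karim's siblings per stirpes.
Half-blood and whole-blood siblings take equally under the stated rule.
The estate is divided into 5 equal shares of 1/5 among Nabil, Zuhair, Fahad, Hanan, Samir.
Nabil is living and takes 1/5.
Zuhair is living and takes 1/5.
Fahad predeceased; the 1/5 allotted to Fahad's branch passes to Fahad's issue by representation.
The 1/5 is divided into 3 equal shares of 1/15 among Khalida, Layth, Jamal.
Khalida is living and takes 1/15.
Layth is living and takes 1/15.
Jamal is living and takes 1/15.
Hanan is living and takes 1/5.
Samir predeceased; the 1/5 allotted to Samir's branch passes to Samir's issue by representation.
The 1/5 is divided into 4 equal shares of 1/20 among Tariq, Rashida, Maysoon, Bashir.
Tariq is living and takes 1/20.
Rashida predeceased; the 1/20 allotted to Rashida's branch passes to Rashida's issue by representation.
The 1/20 is divided into 2 equal shares of 1/40 among Ibtisam, Umar.
Ibtisam is living and takes 1/40.
Umar is living and takes 1/40.
Maysoon is living and takes 1/20.
Bashir is living and takes 1/20.

Bashir 1/20; Hanan 1/5; Ibtisam 1/40; Jamal 1/15; Khalida 1/15; Layth 1/15; Maysoon 1/20; Nabil 1/5; Tariq 1/20; Umar 1/40; Zuhair 1/5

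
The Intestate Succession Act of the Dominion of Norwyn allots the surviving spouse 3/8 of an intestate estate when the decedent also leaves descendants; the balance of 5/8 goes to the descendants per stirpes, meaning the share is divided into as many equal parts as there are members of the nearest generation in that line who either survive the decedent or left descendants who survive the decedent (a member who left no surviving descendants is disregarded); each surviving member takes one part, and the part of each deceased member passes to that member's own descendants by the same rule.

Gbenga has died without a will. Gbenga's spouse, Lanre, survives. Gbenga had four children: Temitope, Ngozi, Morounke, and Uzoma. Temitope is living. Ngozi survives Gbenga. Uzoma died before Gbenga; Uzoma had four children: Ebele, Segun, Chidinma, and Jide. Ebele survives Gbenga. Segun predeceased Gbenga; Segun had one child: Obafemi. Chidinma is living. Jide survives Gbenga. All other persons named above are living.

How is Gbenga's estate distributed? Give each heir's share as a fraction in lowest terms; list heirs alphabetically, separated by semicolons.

Chidinma 5/128; Ebele 5/128; Jide 5/128; Lanre 3/8; Morounke 5/32; Ngozi 5/32; Obafemi 5/128; Temitope 5/32

Lanre, as surviving spouse, takes 3/8.
The remaining 5/8 passes to Gbenga's descendants per stirpes.
The 5/8 is divided into 4 equal shares of 5/32 among Temitope, Ngozi, Morounke, Uzoma.
Temitope is living and takes 5/32.
Ngozi is living and takes 5/32.
Morounke is living and takes 5/32.
Uzoma predeceased; the 5/32 allotted to Uzoma's branch passes to Uzoma's issue by representation.
The 5/32 is divided into 4 equal shares of 5/128 among Ebele, Segun, Chidinma, Jide.
Ebele is living and takes 5/128.
Segun predeceased; the 5/128 allotted to Segun's branch passes to Segun's issue by representation.
Obafemi is the sole taker at this level and receives the full 5/128.
Chidinma is living and takes 5/128.
Jide is living and takes 5/128.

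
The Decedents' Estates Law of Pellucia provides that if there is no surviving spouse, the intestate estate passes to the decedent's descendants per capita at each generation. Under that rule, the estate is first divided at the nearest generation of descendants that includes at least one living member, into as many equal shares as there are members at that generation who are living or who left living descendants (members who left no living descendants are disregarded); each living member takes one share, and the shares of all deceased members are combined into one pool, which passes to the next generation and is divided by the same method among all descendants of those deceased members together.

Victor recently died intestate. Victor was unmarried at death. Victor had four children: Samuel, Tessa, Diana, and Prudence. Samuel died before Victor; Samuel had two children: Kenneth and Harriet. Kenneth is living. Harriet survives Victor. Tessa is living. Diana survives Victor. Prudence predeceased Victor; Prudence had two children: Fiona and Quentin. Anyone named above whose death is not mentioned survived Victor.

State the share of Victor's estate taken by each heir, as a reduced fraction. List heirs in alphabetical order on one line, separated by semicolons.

There is no surviving spouse, so the entire estate passes to Victor's descendants per capita at each generation.
At generation 1 (Samuel, Tessa, Diana, Prudence) there are 4 shares of (1)/4 = 1/4 each.
Living: Tessa and Diana — each takes 1/4.
Deceased: Samuel and Prudence. Their combined 1/2 is pooled and carried to generation 2.
At generation 2 (Kenneth, Harriet, Fiona, Quentin) there are 4 shares of (1/2)/4 = 1/8 each.
Living: Kenneth, Harriet, Fiona, and Quentin — each takes 1/8.

Diana 1/4; Fiona 1/8; Harriet 1/8; Kenneth 1/8; Quentin 1/8; Tessa 1/4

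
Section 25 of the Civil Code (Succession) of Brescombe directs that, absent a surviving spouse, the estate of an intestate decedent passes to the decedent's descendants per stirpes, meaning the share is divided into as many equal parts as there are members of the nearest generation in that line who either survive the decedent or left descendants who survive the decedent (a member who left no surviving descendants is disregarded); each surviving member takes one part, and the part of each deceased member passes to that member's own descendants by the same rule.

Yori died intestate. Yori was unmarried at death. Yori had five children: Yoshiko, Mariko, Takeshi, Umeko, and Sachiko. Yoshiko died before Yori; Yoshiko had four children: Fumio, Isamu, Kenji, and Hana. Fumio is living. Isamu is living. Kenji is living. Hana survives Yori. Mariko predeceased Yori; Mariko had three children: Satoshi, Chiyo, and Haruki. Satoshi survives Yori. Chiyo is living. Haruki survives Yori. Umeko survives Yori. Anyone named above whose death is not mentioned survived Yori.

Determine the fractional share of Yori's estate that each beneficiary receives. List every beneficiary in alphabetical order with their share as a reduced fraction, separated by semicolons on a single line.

Chiyo 1/15; Fumio 1/20; Hana 1/20; Haruki 1/15; Isamu 1/20; Kenji 1/20; Sachiko 1/5; Satoshi 1/15; Takeshi 1/5; Umeko 1/5

There is no surviving spouse, so the entire estate passes to Yori's descendants per stirpes.
The estate is divided into 5 equal shares of 1/5 among Yoshiko, Mariko, Takeshi, Umeko, Sachiko.
Yoshiko predeceased; the 1/5 allotted to Yoshiko's branch passes to Yoshiko's issue by representation.
The 1/5 is divided into 4 equal shares of 1/20 among Fumio, Isamu, Kenji, Hana.
Fumio is living and takes 1/20.
Isamu is living and takes 1/20.
Kenji is living and takes 1/20.
Hana is living and takes 1/20.
Mariko predeceased; the 1/5 allotted to Mariko's branch passes to Mariko's issue by representation.
The 1/5 is divided into 3 equal shares of 1/15 among Satoshi, Chiyo, Haruki.
Satoshi is living and takes 1/15.
Chiyo is living and takes 1/15.
Haruki is living and takes 1/15.
Takeshi is living and takes 1/5.
Umeko is living and takes 1/5.
Sachiko is living and takes 1/5.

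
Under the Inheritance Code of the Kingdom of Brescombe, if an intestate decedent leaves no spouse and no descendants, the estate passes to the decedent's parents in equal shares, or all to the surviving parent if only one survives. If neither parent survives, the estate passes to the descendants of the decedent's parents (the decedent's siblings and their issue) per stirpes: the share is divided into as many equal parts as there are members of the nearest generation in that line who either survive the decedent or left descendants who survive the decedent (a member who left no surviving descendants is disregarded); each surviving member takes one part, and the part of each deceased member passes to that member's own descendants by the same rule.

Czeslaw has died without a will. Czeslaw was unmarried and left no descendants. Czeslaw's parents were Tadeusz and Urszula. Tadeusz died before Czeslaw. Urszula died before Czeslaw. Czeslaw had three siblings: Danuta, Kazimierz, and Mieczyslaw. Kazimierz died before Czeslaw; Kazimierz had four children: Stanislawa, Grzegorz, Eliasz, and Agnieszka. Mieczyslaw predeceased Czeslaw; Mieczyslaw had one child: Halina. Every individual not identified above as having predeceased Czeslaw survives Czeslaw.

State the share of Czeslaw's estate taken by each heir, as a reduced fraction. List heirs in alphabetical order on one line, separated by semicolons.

Neither parent survives and there are no descendants, so the estate passes to Czeslaw's siblings and their issue per stirpes.
The estate is divided into 3 equal shares of 1/3 among Danuta, Kazimierz, Mieczyslaw.
Danuta is living and takes 1/3.
Kazimierz predeceased; the 1/3 allotted to Kazimierz's branch passes to Kazimierz's issue by representation.
The 1/3 is divided into 4 equal shares of 1/12 among Stanislawa, Grzegorz, Eliasz, Agnieszka.
Stanislawa is living and takes 1/12.
Grzegorz is living and takes 1/12.
Eliasz is living and takes 1/12.
Agnieszka is living and takes 1/12.
Mieczyslaw predeceased; the 1/3 allotted to Mieczyslaw's branch passes to Mieczyslaw's issue by representation.
Halina is the sole taker at this level and receives the full 1/3.

Agnieszka 1/12; Danuta 1/3; Eliasz 1/12; Grzegorz 1/12; Halina 1/3; Stanislawa 1/12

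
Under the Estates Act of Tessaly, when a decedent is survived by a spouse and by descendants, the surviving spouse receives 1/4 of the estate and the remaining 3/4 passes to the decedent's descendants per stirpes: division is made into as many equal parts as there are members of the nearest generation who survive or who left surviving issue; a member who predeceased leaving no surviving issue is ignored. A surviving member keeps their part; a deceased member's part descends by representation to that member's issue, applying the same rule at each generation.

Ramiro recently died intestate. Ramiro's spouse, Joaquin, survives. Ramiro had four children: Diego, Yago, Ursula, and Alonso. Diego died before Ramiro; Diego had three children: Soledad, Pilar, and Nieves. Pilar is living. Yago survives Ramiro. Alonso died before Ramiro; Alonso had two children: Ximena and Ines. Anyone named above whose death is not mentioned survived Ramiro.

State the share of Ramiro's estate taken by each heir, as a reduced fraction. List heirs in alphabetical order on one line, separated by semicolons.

Ines 3/32; Joaquin 1/4; Nieves 1/16; Pilar 1/16; Soledad 1/16; Ursula 3/16; Ximena 3/32; Yago 3/16

Joaquin, as surviving spouse, takes 1/4.
The remaining 3/4 passes to Ramiro's descendants per stirpes.
The 3/4 is divided into 4 equal shares of 3/16 among Diego, Yago, Ursula, Alonso.
Diego predeceased; the 3/16 allotted to Diego's branch passes to Diego's issue by representation.
The 3/16 is divided into 3 equal shares of 1/16 among Soledad, Pilar, Nieves.
Soledad is living and takes 1/16.
Pilar is living and takes 1/16.
Nieves is living and takes 1/16.
Yago is living and takes 3/16.
Ursula is living and takes 3/16.
Alonso predeceased; the 3/16 allotted to Alonso's branch passes to Alonso's issue by representation.
The 3/16 is divided into 2 equal shares of 3/32 among Ximena, Ines.
Ximena is living and takes 3/32.
Ines is living and takes 3/32.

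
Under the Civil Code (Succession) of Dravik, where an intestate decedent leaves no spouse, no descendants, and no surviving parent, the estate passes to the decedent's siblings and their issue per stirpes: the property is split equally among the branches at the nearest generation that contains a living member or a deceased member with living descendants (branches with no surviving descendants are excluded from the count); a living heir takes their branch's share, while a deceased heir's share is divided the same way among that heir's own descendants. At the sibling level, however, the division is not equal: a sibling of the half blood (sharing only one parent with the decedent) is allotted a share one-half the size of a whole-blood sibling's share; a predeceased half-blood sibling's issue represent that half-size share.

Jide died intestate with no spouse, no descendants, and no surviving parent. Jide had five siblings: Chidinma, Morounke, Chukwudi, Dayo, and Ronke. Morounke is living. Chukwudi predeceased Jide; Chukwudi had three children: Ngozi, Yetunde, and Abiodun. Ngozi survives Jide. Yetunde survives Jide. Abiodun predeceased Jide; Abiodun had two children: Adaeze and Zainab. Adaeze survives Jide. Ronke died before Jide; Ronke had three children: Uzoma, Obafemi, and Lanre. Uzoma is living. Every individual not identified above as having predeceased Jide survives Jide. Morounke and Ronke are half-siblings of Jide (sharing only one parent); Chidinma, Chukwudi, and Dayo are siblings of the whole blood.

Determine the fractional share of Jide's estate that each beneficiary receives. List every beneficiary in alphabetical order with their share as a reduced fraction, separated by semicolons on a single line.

Adaeze 1/24; Chidinma 1/4; Dayo 1/4; Lanre 1/24; Morounke 1/8; Ngozi 1/12; Obafemi 1/24; Uzoma 1/24; Yetunde 1/12; Zainab 1/24

No spouse, descendants, or parent survives, so the estate passes to Jide's siblings per stirpes.
Half-blood siblings count for one-half the weight of whole-blood siblings at the initial division.
Dividing 1 in proportion to weights (total weight 4): Chidinma (weight 1) → 1/4; Morounke (weight 1/2) → 1/8; Chukwudi (weight 1) → 1/4; Dayo (weight 1) → 1/4; Ronke (weight 1/2) → 1/8.
Chidinma is living and takes 1/4.
Morounke is living and takes 1/8.
Chukwudi predeceased; the 1/4 allotted to Chukwudi's branch passes to Chukwudi's issue by representation.
The 1/4 is divided into 3 equal shares of 1/12 among Ngozi, Yetunde, Abiodun.
Ngozi is living and takes 1/12.
Yetunde is living and takes 1/12.
Abiodun predeceased; the 1/12 allotted to Abiodun's branch passes to Abiodun's issue by representation.
The 1/12 is divided into 2 equal shares of 1/24 among Adaeze, Zainab.
Adaeze is living and takes 1/24.
Zainab is living and takes 1/24.
Dayo is living and takes 1/4.
Ronke predeceased; the 1/8 allotted to Ronke's branch passes to Ronke's issue by representation.
The 1/8 is divided into 3 equal shares of 1/24 among Uzoma, Obafemi, Lanre.
Uzoma is living and takes 1/24.
Obafemi is living and takes 1/24.
Lanre is living and takes 1/24.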